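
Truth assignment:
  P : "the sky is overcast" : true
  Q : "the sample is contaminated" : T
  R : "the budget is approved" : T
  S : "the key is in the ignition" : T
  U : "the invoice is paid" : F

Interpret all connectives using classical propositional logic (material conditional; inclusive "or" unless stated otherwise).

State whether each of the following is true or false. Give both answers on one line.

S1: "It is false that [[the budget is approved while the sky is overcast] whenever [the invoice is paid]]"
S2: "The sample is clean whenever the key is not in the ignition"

S1 F; S2 T

S1: Parsed as ¬(U → (R ∧ P))

R ∧ P = T ∧ T = T
U → (R ∧ P) = F → T = T
¬(U → (R ∧ P)) = ¬T = F
Thus S1 is false.

S2: Formalization: ¬S → ¬Q

¬S = ¬T = F
¬Q = ¬T = F
¬S → ¬Q = F → F = T
Hence S2 is true.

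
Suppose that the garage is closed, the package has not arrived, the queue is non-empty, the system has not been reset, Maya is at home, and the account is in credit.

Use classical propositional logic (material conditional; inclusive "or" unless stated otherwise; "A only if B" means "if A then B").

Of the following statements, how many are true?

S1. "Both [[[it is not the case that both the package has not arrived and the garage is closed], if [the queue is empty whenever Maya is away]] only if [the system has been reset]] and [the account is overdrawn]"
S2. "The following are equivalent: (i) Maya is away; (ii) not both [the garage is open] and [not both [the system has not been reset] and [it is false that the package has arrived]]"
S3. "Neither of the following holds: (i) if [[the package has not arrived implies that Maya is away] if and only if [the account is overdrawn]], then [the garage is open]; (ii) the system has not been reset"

Let N = "Maya is at home" (T), V = "the queue is empty" (F), U = "the package has arrived" (F), R = "the garage is closed" (T), G = "the system has been reset" (F), M = "the account is overdrawn" (F).

S1: Formalization: (((~N -> V) -> (~U nand R)) -> G) & M

~N = ~T = F
~N -> V = F -> F = T
~U = ~F = T
~U nand R = T nand T = F
(~N -> V) -> (~U nand R) = T -> F = F
((~N -> V) -> (~U nand R)) -> G = F -> F = T
(((~N -> V) -> (~U nand R)) -> G) & M = T & F = F
So S1 is false.

S2: In symbols: ~N <-> (~R nand (~G nand ~U))

~N = ~T = F
~R = ~T = F
~G = ~F = T
~U = ~F = T
~G nand ~U = T nand T = F
~R nand (~G nand ~U) = F nand F = T
~N <-> (~R nand (~G nand ~U)) = F <-> T = F
Thus S2 is false.

S3: This is (((~U -> ~N) <-> M) -> ~R) nor ~G.

~U = ~F = T
~N = ~T = F
~U -> ~N = T -> F = F
(~U -> ~N) <-> M = F <-> F = T
~R = ~T = F
((~U -> ~N) <-> M) -> ~R = T -> F = F
~G = ~F = T
(((~U -> ~N) <-> M) -> ~R) nor ~G = F nor T = F
So S3 is false.

0 of the 3 statements are true (none).

0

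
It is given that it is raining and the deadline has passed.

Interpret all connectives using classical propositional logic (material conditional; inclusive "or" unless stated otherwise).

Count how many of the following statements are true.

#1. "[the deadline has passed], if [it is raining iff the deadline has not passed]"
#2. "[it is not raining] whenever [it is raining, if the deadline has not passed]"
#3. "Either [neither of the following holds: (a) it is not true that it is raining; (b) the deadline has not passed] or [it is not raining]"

2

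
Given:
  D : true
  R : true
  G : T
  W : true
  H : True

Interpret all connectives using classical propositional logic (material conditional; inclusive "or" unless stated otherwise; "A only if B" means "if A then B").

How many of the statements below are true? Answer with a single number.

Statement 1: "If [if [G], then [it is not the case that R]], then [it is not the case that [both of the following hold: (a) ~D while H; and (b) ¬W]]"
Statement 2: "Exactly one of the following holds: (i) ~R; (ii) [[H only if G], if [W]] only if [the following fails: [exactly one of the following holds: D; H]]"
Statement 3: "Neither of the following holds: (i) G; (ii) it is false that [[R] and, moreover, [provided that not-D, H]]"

Statement 1: This is (G -> ~R) -> ~((~D & H) & ~W).

~R = ~T = F
G -> ~R = T -> F = F
~D = ~T = F
~D & H = F & T = F
~W = ~T = F
(~D & H) & ~W = F & F = F
~((~D & H) & ~W) = ~F = T
(G -> ~R) -> ~((~D & H) & ~W) = F -> T = T
So Statement 1 is true.

Statement 2: Formalization: ~R xor ((W -> (H -> G)) -> ~(D xor H))

~R = ~T = F
H -> G = T -> T = T
W -> (H -> G) = T -> T = T
D xor H = T xor T = F
~(D xor H) = ~F = T
(W -> (H -> G)) -> ~(D xor H) = T -> T = T
~R xor ((W -> (H -> G)) -> ~(D xor H)) = F xor T = T
Thus Statement 2 is true.

Statement 3: Parsed as G nor ~(R & (~D -> H))

~D = ~T = F
~D -> H = F -> T = T
R & (~D -> H) = T & T = T
~(R & (~D -> H)) = ~T = F
G nor ~(R & (~D -> H)) = T nor F = F
So Statement 3 is false.

True statements: 2.

2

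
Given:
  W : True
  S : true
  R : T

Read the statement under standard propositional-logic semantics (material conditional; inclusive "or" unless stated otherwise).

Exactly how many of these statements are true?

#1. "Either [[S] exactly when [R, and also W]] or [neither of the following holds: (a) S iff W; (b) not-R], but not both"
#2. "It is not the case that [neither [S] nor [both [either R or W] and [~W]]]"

#1: This is (S ↔ (R ∧ W)) ⊕ ((S ↔ W) ↓ ¬R).

R ∧ W = T ∧ T = T
S ↔ (R ∧ W) = T ↔ T = T
S ↔ W = T ↔ T = T
¬R = ¬T = F
(S ↔ W) ↓ ¬R = T ↓ F = F
(S ↔ (R ∧ W)) ⊕ ((S ↔ W) ↓ ¬R) = T ⊕ F = T
Thus #1 is true.

#2: This is ¬(S ↓ ((R ∨ W) ∧ ¬W)).

R ∨ W = T ∨ T = T
¬W = ¬T = F
(R ∨ W) ∧ ¬W = T ∧ F = F
S ↓ ((R ∨ W) ∧ ¬W) = T ↓ F = F
¬(S ↓ ((R ∨ W) ∧ ¬W)) = ¬F = T
Thus #2 is true.

True statements: 2.

2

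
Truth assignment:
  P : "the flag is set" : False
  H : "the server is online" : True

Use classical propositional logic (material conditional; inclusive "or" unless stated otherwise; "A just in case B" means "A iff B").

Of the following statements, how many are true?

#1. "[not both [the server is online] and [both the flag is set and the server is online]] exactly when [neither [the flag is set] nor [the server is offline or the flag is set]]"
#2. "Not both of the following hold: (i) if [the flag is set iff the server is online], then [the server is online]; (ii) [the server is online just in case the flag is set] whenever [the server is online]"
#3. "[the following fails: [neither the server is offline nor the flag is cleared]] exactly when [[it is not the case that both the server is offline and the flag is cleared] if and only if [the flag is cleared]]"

#1: This is (H nand (P and H)) iff (P nor (not H or P)).

P and H = False and True = False
H nand (P and H) = True nand False = True
not H = not True = False
not H or P = False or False = False
P nor (not H or P) = False nor False = True
(H nand (P and H)) iff (P nor (not H or P)) = True iff True = True
Thus #1 is true.

#2: This is ((P iff H) -> H) nand (H -> (H iff P)).

P iff H = False iff True = False
(P iff H) -> H = False -> True = True
H iff P = True iff False = False
H -> (H iff P) = True -> False = False
((P iff H) -> H) nand (H -> (H iff P)) = True nand False = True
Thus #2 is true.

#3: In symbols: not (not H nor not P) iff ((not H nand not P) iff not P)

not H = not True = False
not P = not False = True
not H nor not P = False nor True = False
not (not H nor not P) = not False = True
not H = not True = False
not P = not False = True
not H nand not P = False nand True = True
not P = not False = True
(not H nand not P) iff not P = True iff True = True
not (not H nor not P) iff ((not H nand not P) iff not P) = True iff True = True
So #3 is true.

3 of the 3 statements are true.

3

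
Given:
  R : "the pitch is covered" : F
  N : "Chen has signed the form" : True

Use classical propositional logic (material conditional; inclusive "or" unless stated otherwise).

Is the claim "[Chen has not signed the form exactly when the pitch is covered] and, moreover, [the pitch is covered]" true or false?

Values: N=T, R=F.
This is (~N <-> R) & R.

~N = ~T = F
~N <-> R = F <-> F = T
(~N <-> R) & R = T & F = F

False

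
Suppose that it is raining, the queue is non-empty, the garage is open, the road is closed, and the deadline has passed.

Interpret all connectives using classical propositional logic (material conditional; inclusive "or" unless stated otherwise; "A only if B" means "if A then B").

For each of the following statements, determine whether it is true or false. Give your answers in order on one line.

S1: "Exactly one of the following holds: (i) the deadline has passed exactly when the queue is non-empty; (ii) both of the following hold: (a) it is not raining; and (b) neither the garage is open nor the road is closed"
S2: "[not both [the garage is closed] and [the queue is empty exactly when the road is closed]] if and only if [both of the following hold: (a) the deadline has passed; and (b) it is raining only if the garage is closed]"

S1 true, S2 false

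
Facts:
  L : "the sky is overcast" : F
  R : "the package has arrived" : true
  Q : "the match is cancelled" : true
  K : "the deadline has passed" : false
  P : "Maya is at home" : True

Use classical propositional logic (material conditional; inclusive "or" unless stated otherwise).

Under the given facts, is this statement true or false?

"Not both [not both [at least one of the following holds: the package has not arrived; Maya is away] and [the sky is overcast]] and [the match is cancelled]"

False.

Values: R=T, P=T, L=F, Q=T.
Formalization: ((~R | ~P) nand L) nand Q

~R = ~T = F
~P = ~T = F
~R | ~P = F | F = F
(~R | ~P) nand L = F nand F = T
((~R | ~P) nand L) nand Q = T nand T = F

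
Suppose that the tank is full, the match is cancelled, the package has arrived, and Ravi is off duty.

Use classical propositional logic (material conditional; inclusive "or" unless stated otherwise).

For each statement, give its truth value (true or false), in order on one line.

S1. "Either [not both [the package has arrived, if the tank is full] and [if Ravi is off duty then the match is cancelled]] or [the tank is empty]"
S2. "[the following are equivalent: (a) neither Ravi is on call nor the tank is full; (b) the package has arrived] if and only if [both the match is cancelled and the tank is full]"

Let D = "the tank is full" (T), V = "the package has arrived" (T), H = "Ravi is on call" (F), P = "the match is cancelled" (T).

S1: Parsed as ((D → V) ↑ (¬H → P)) ∨ ¬D

D → V = T → T = T
¬H = ¬F = T
¬H → P = T → T = T
(D → V) ↑ (¬H → P) = T ↑ T = F
¬D = ¬T = F
((D → V) ↑ (¬H → P)) ∨ ¬D = F ∨ F = F
So S1 is false.

S2: This is ((H ↓ D) ↔ V) ↔ (P ∧ D).

H ↓ D = F ↓ T = F
(H ↓ D) ↔ V = F ↔ T = F
P ∧ D = T ∧ T = T
((H ↓ D) ↔ V) ↔ (P ∧ D) = F ↔ T = F
Hence S2 is false.

S1 false / S2 false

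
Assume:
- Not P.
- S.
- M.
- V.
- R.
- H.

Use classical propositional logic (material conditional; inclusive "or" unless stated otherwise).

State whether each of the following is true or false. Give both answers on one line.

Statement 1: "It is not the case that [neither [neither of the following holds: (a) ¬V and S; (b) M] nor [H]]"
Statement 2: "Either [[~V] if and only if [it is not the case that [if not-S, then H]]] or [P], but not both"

Statement 1 T; Statement 2 T

Statement 1: Formalization: not (((not V and S) nor M) nor H)

not V = not True = False
not V and S = False and True = False
(not V and S) nor M = False nor True = False
((not V and S) nor M) nor H = False nor True = False
not (((not V and S) nor M) nor H) = not False = True
Hence Statement 1 is true.

Statement 2: Formalization: (not V iff not (not S -> H)) xor P

not V = not True = False
not S = not True = False
not S -> H = False -> True = True
not (not S -> H) = not True = False
not V iff not (not S -> H) = False iff False = True
(not V iff not (not S -> H)) xor P = True xor False = True
Hence Statement 2 is true.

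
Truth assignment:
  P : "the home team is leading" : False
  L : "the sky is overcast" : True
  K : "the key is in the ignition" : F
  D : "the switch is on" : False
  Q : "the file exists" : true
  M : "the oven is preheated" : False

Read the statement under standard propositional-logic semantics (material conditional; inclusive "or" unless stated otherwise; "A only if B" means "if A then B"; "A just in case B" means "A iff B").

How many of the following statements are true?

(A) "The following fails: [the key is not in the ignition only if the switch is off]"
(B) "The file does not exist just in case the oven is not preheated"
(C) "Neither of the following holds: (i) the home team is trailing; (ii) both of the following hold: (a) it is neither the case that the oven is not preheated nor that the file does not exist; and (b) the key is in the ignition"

0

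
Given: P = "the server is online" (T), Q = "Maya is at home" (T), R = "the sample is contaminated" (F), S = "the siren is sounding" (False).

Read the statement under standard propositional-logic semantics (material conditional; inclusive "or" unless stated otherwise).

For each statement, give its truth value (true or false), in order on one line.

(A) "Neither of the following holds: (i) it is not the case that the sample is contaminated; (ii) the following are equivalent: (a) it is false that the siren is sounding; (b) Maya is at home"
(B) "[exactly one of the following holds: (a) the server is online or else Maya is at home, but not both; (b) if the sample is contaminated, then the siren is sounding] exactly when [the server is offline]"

(A) false, (B) false

(A): In symbols: ¬R ↓ (¬S ↔ Q)

¬R = ¬F = T
¬S = ¬F = T
¬S ↔ Q = T ↔ T = T
¬R ↓ (¬S ↔ Q) = T ↓ T = F
So (A) is false.

(B): In symbols: ((P ⊕ Q) ⊕ (R → S)) ↔ ¬P

P ⊕ Q = T ⊕ T = F
R → S = F → F = T
(P ⊕ Q) ⊕ (R → S) = F ⊕ T = T
¬P = ¬T = F
((P ⊕ Q) ⊕ (R → S)) ↔ ¬P = T ↔ F = F
So (B) is false.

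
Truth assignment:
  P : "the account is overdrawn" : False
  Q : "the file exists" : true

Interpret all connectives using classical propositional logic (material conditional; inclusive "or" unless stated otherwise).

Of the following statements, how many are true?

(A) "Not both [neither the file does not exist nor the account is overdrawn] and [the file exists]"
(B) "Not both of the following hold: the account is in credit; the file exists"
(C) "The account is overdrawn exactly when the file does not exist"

1

(A): Formalization: (~Q nor P) nand Q

~Q = ~T = F
~Q nor P = F nor F = T
(~Q nor P) nand Q = T nand T = F
Hence (A) is false.

(B): This is ~P nand Q.

~P = ~F = T
~P nand Q = T nand T = F
Hence (B) is false.

(C): Parsed as P <-> ~Q

~Q = ~T = F
P <-> ~Q = F <-> F = T
Thus (C) is true.

True statements: 1.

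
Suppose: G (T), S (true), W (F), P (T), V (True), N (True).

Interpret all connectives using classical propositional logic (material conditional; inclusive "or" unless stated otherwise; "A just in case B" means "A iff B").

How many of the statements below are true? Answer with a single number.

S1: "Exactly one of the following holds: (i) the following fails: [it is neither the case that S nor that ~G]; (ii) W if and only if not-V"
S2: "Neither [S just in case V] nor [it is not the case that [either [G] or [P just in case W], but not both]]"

0

S1: This is not (S nor not G) xor (W iff not V).

not G = not True = False
S nor not G = True nor False = False
not (S nor not G) = not False = True
not V = not True = False
W iff not V = False iff False = True
not (S nor not G) xor (W iff not V) = True xor True = False
So S1 is false.

S2: Formalization: (S iff V) nor not (G xor (P iff W))

S iff V = True iff True = True
P iff W = True iff False = False
G xor (P iff W) = True xor False = True
not (G xor (P iff W)) = not True = False
(S iff V) nor not (G xor (P iff W)) = True nor False = False
Hence S2 is false.

Count: 0.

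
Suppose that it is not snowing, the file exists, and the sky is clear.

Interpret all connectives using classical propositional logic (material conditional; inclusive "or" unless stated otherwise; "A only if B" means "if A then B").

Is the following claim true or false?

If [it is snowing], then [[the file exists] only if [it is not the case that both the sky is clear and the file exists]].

True

Let P = "it is snowing" (False), Q = "the file exists" (True), R = "the sky is overcast" (False).
This is P -> (Q -> (not R nand Q)).

not R = not False = True
not R nand Q = True nand True = False
Q -> (not R nand Q) = True -> False = False
P -> (Q -> (not R nand Q)) = False -> False = True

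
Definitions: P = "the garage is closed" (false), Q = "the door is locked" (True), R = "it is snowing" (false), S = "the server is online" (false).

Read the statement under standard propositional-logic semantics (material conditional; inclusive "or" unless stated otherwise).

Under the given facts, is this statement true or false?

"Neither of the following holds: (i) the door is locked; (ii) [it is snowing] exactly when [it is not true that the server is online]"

Parsed as Q nor (R iff not S)

not S = not False = True
R iff not S = False iff True = False
Q nor (R iff not S) = True nor False = False

false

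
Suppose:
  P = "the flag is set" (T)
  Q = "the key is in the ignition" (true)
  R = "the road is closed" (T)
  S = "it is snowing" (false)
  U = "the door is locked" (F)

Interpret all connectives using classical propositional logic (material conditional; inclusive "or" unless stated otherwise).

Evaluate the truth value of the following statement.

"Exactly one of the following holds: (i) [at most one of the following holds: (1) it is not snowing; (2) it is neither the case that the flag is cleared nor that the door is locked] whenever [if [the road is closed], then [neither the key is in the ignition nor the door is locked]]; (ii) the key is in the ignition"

The statement is false.

This is ((R -> (Q nor U)) -> (~S nand (~P nor U))) xor Q.

Q nor U = T nor F = F
R -> (Q nor U) = T -> F = F
~S = ~F = T
~P = ~T = F
~P nor U = F nor F = T
~S nand (~P nor U) = T nand T = F
(R -> (Q nor U)) -> (~S nand (~P nor U)) = F -> F = T
((R -> (Q nor U)) -> (~S nand (~P nor U))) xor Q = T xor T = F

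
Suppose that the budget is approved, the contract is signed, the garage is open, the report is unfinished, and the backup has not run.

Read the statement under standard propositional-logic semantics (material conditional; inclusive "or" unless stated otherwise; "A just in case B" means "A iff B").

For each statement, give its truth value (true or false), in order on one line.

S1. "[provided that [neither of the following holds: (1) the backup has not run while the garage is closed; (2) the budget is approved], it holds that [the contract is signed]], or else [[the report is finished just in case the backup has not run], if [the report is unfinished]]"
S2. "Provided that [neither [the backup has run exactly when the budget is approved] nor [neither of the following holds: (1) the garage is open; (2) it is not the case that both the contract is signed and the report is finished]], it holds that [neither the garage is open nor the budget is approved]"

Let L = "the backup has run" (F), R = "the garage is closed" (F), S = "the budget is approved" (T), M = "the contract is signed" (T), D = "the report is finished" (F).

S1: This is (((~L & R) nor S) -> M) | (~D -> (D <-> ~L)).

~L = ~F = T
~L & R = T & F = F
(~L & R) nor S = F nor T = F
((~L & R) nor S) -> M = F -> T = T
~D = ~F = T
~L = ~F = T
D <-> ~L = F <-> T = F
~D -> (D <-> ~L) = T -> F = F
(((~L & R) nor S) -> M) | (~D -> (D <-> ~L)) = T | F = T
Thus S1 is true.

S2: Parsed as ((L <-> S) nor (~R nor (M nand D))) -> (~R nor S)

L <-> S = F <-> T = F
~R = ~F = T
M nand D = T nand F = T
~R nor (M nand D) = T nor T = F
(L <-> S) nor (~R nor (M nand D)) = F nor F = T
~R = ~F = T
~R nor S = T nor T = F
((L <-> S) nor (~R nor (M nand D))) -> (~R nor S) = T -> F = F
So S2 is false.

S1 T, S2 F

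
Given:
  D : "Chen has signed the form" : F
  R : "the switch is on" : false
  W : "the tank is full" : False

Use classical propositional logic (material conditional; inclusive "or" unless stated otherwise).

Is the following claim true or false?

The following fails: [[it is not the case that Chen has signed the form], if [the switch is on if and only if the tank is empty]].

In symbols: ¬((R ↔ ¬W) → ¬D)

¬W = ¬F = T
R ↔ ¬W = F ↔ T = F
¬D = ¬F = T
(R ↔ ¬W) → ¬D = F → T = T
¬((R ↔ ¬W) → ¬D) = ¬T = F

false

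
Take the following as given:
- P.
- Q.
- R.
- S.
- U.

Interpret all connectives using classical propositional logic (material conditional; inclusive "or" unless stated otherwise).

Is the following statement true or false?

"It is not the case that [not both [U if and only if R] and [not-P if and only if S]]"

This is not ((U iff R) nand (not P iff S)).

U iff R = True iff True = True
not P = not True = False
not P iff S = False iff True = False
(U iff R) nand (not P iff S) = True nand False = True
not ((U iff R) nand (not P iff S)) = not True = False

false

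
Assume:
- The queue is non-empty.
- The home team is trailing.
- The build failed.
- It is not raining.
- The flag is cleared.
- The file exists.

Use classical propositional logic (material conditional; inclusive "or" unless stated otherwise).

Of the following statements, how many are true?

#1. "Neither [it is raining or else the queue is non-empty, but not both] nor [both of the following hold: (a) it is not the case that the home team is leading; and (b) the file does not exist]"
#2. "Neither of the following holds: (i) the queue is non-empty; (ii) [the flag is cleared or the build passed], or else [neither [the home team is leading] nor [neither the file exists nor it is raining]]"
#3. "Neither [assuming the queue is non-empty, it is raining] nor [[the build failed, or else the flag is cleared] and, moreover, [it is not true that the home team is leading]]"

0

Let S = "it is raining" (False), P = "the queue is empty" (False), Q = "the home team is leading" (False), V = "the file exists" (True), U = "the flag is set" (False), R = "the build passed" (False).

#1: In symbols: (S xor not P) nor (not Q and not V)

not P = not False = True
S xor not P = False xor True = True
not Q = not False = True
not V = not True = False
not Q and not V = True and False = False
(S xor not P) nor (not Q and not V) = True nor False = False
So #1 is false.

#2: In symbols: not P nor ((not U or R) or (Q nor (V nor S)))

not P = not False = True
not U = not False = True
not U or R = True or False = True
V nor S = True nor False = False
Q nor (V nor S) = False nor False = True
(not U or R) or (Q nor (V nor S)) = True or True = True
not P nor ((not U or R) or (Q nor (V nor S))) = True nor True = False
Thus #2 is false.

#3: This is (not P -> S) nor ((not R or not U) and not Q).

not P = not False = True
not P -> S = True -> False = False
not R = not False = True
not U = not False = True
not R or not U = True or True = True
not Q = not False = True
(not R or not U) and not Q = True and True = True
(not P -> S) nor ((not R or not U) and not Q) = False nor True = False
So #3 is false.

0 of the 3 statements are true (none).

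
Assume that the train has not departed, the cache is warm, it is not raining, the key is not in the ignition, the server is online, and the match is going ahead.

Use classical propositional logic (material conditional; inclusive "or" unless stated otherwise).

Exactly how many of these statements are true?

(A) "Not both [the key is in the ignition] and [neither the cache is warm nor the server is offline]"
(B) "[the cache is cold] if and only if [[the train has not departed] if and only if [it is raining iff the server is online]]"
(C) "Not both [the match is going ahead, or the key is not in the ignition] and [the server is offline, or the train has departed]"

Let S = "the key is in the ignition" (F), Q = "the cache is warm" (T), U = "the server is online" (T), P = "the train has departed" (F), R = "it is raining" (F), V = "the match is cancelled" (F).

(A): In symbols: S nand (Q nor ~U)

~U = ~T = F
Q nor ~U = T nor F = F
S nand (Q nor ~U) = F nand F = T
Hence (A) is true.

(B): Formalization: ~Q <-> (~P <-> (R <-> U))

~Q = ~T = F
~P = ~F = T
R <-> U = F <-> T = F
~P <-> (R <-> U) = T <-> F = F
~Q <-> (~P <-> (R <-> U)) = F <-> F = T
Thus (B) is true.

(C): Parsed as (~V | ~S) nand (~U | P)

~V = ~F = T
~S = ~F = T
~V | ~S = T | T = T
~U = ~T = F
~U | P = F | F = F
(~V | ~S) nand (~U | P) = T nand F = T
Thus (C) is true.

Count: 3.

3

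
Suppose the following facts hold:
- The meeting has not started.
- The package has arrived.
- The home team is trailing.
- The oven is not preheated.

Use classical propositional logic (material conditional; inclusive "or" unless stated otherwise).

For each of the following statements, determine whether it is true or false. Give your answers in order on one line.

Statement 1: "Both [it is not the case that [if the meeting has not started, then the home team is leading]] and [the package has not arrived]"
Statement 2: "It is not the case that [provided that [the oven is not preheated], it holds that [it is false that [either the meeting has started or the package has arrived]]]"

Statement 1 false / Statement 2 true

Let R = "the meeting has started" (F), V = "the home team is leading" (F), S = "the package has arrived" (T), G = "the oven is preheated" (F).

Statement 1: This is ¬(¬R → V) ∧ ¬S.

¬R = ¬F = T
¬R → V = T → F = F
¬(¬R → V) = ¬F = T
¬S = ¬T = F
¬(¬R → V) ∧ ¬S = T ∧ F = F
Hence Statement 1 is false.

Statement 2: In symbols: ¬(¬G → ¬(R ∨ S))

¬G = ¬F = T
R ∨ S = F ∨ T = T
¬(R ∨ S) = ¬T = F
¬G → ¬(R ∨ S) = T → F = F
¬(¬G → ¬(R ∨ S)) = ¬F = T
So Statement 2 is true.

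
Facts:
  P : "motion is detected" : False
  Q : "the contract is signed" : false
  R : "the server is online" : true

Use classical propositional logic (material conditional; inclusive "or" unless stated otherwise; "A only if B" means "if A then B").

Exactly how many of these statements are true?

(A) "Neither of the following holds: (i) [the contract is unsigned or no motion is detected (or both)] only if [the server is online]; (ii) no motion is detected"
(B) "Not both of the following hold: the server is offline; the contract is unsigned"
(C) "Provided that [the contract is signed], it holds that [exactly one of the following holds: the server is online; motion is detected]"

2

(A): In symbols: ((¬Q ∨ ¬P) → R) ↓ ¬P

¬Q = ¬F = T
¬P = ¬F = T
¬Q ∨ ¬P = T ∨ T = T
(¬Q ∨ ¬P) → R = T → T = T
¬P = ¬F = T
((¬Q ∨ ¬P) → R) ↓ ¬P = T ↓ T = F
Thus (A) is false.

(B): Parsed as ¬R ↑ ¬Q

¬R = ¬T = F
¬Q = ¬F = T
¬R ↑ ¬Q = F ↑ T = T
So (B) is true.

(C): In symbols: Q → (R ⊕ P)

R ⊕ P = T ⊕ F = T
Q → (R ⊕ P) = F → T = T
Hence (C) is true.

2 of the 3 statements are true ((B), (C)).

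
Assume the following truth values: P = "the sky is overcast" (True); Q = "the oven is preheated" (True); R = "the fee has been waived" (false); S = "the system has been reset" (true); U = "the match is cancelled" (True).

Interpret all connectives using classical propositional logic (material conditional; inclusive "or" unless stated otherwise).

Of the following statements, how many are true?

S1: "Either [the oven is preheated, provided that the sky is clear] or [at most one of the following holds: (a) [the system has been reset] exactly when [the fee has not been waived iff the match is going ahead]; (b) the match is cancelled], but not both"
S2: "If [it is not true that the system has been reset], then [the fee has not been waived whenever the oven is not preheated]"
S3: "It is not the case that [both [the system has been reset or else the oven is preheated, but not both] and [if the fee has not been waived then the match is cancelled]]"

2

S1: In symbols: (~P -> Q) xor ((S <-> (~R <-> ~U)) nand U)

~P = ~T = F
~P -> Q = F -> T = T
~R = ~F = T
~U = ~T = F
~R <-> ~U = T <-> F = F
S <-> (~R <-> ~U) = T <-> F = F
(S <-> (~R <-> ~U)) nand U = F nand T = T
(~P -> Q) xor ((S <-> (~R <-> ~U)) nand U) = T xor T = F
Hence S1 is false.

S2: Parsed as ~S -> (~Q -> ~R)

~S = ~T = F
~Q = ~T = F
~R = ~F = T
~Q -> ~R = F -> T = T
~S -> (~Q -> ~R) = F -> T = T
Thus S2 is true.

S3: Parsed as ~((S xor Q) & (~R -> U))

S xor Q = T xor T = F
~R = ~F = T
~R -> U = T -> T = T
(S xor Q) & (~R -> U) = F & T = F
~((S xor Q) & (~R -> U)) = ~F = T
Hence S3 is true.

2 of the 3 statements are true.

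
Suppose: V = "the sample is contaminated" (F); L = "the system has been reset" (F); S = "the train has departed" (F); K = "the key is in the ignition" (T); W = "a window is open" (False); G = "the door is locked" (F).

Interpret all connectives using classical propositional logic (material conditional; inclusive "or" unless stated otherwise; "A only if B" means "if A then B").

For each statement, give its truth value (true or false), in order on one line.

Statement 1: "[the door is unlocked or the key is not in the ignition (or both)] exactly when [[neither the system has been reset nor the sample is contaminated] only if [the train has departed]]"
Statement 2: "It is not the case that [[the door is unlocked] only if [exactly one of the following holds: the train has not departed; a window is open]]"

Statement 1 False, Statement 2 False

Statement 1: Parsed as (~G | ~K) <-> ((L nor V) -> S)

~G = ~F = T
~K = ~T = F
~G | ~K = T | F = T
L nor V = F nor F = T
(L nor V) -> S = T -> F = F
(~G | ~K) <-> ((L nor V) -> S) = T <-> F = F
Hence Statement 1 is false.

Statement 2: Formalization: ~(~G -> (~S xor W))

~G = ~F = T
~S = ~F = T
~S xor W = T xor F = T
~G -> (~S xor W) = T -> T = T
~(~G -> (~S xor W)) = ~T = F
So Statement 2 is false.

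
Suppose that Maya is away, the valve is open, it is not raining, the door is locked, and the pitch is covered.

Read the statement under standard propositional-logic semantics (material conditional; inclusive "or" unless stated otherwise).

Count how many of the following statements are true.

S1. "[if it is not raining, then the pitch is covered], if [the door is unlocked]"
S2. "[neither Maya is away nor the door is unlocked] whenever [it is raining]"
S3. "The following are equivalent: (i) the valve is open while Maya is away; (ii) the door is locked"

Let S = "the door is locked" (T), R = "it is raining" (F), U = "the pitch is covered" (T), P = "Maya is at home" (F), Q = "the valve is open" (T).

S1: In symbols: ¬S → (¬R → U)

¬S = ¬T = F
¬R = ¬F = T
¬R → U = T → T = T
¬S → (¬R → U) = F → T = T
So S1 is true.

S2: Parsed as R → (¬P ↓ ¬S)

¬P = ¬F = T
¬S = ¬T = F
¬P ↓ ¬S = T ↓ F = F
R → (¬P ↓ ¬S) = F → F = T
So S2 is true.

S3: In symbols: (Q ∧ ¬P) ↔ S

¬P = ¬F = T
Q ∧ ¬P = T ∧ T = T
(Q ∧ ¬P) ↔ S = T ↔ T = T
Hence S3 is true.

True statements: 3 (S1, S2, S3).

3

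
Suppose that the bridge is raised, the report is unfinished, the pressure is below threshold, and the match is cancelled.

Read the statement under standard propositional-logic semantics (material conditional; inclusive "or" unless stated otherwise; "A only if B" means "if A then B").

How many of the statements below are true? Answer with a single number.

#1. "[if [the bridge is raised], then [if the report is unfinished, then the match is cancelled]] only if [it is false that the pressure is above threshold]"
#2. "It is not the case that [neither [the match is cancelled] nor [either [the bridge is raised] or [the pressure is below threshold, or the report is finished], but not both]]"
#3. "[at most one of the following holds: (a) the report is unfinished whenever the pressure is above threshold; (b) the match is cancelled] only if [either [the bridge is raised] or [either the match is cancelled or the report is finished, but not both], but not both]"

3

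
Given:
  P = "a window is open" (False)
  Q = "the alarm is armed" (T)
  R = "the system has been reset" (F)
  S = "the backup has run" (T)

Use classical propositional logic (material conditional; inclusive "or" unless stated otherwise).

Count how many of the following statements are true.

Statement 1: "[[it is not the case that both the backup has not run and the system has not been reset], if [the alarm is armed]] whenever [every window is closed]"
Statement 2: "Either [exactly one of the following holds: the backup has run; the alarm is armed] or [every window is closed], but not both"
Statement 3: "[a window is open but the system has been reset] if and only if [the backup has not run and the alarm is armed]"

Statement 1: In symbols: ~P -> (Q -> (~S nand ~R))

~P = ~F = T
~S = ~T = F
~R = ~F = T
~S nand ~R = F nand T = T
Q -> (~S nand ~R) = T -> T = T
~P -> (Q -> (~S nand ~R)) = T -> T = T
Hence Statement 1 is true.

Statement 2: Formalization: (S xor Q) xor ~P

S xor Q = T xor T = F
~P = ~F = T
(S xor Q) xor ~P = F xor T = T
Thus Statement 2 is true.

Statement 3: In symbols: (P & R) <-> (~S & Q)

P & R = F & F = F
~S = ~T = F
~S & Q = F & T = F
(P & R) <-> (~S & Q) = F <-> F = T
So Statement 3 is true.

3 of the 3 statements are true (Statement 1, Statement 2, Statement 3).

3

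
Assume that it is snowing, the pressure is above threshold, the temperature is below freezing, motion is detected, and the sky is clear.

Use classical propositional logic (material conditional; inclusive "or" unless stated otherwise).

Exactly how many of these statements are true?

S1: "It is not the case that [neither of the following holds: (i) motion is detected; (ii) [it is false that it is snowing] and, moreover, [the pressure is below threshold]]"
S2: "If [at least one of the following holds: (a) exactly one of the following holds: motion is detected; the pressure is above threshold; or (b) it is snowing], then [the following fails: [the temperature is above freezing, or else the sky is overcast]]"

Let S = "motion is detected" (True), P = "it is snowing" (True), Q = "the pressure is above threshold" (True), R = "the temperature is below freezing" (True), U = "the sky is overcast" (False).

S1: In symbols: not (S nor (not P and not Q))

not P = not True = False
not Q = not True = False
not P and not Q = False and False = False
S nor (not P and not Q) = True nor False = False
not (S nor (not P and not Q)) = not False = True
Hence S1 is true.

S2: Formalization: ((S xor Q) or P) -> not (not R or U)

S xor Q = True xor True = False
(S xor Q) or P = False or True = True
not R = not True = False
not R or U = False or False = False
not (not R or U) = not False = True
((S xor Q) or P) -> not (not R or U) = True -> True = True
So S2 is true.

True statements: 2 (S1, S2).

2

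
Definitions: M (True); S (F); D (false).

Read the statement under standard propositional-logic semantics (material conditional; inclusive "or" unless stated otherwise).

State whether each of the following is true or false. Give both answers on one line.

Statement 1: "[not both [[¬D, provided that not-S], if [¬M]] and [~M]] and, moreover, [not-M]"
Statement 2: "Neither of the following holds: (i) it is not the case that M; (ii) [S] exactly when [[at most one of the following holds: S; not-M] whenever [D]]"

Statement 1: This is ((~M -> (~S -> ~D)) nand ~M) & ~M.

~M = ~T = F
~S = ~F = T
~D = ~F = T
~S -> ~D = T -> T = T
~M -> (~S -> ~D) = F -> T = T
~M = ~T = F
(~M -> (~S -> ~D)) nand ~M = T nand F = T
~M = ~T = F
((~M -> (~S -> ~D)) nand ~M) & ~M = T & F = F
Hence Statement 1 is false.

Statement 2: In symbols: ~M nor (S <-> (D -> (S nand ~M)))

~M = ~T = F
~M = ~T = F
S nand ~M = F nand F = T
D -> (S nand ~M) = F -> T = T
S <-> (D -> (S nand ~M)) = F <-> T = F
~M nor (S <-> (D -> (S nand ~M))) = F nor F = T
So Statement 2 is true.

Statement 1 F; Statement 2 T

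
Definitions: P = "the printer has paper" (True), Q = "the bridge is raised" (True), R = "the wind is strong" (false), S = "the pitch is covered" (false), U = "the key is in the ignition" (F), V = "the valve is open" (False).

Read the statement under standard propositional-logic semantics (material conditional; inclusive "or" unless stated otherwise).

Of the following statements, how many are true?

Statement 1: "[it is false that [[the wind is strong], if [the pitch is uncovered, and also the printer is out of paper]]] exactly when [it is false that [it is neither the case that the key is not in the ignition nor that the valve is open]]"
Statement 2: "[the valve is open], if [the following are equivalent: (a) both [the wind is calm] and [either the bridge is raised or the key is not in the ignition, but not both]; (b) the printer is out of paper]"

0

Statement 1: Parsed as ¬((¬S ∧ ¬P) → R) ↔ ¬(¬U ↓ V)

¬S = ¬F = T
¬P = ¬T = F
¬S ∧ ¬P = T ∧ F = F
(¬S ∧ ¬P) → R = F → F = T
¬((¬S ∧ ¬P) → R) = ¬T = F
¬U = ¬F = T
¬U ↓ V = T ↓ F = F
¬(¬U ↓ V) = ¬F = T
¬((¬S ∧ ¬P) → R) ↔ ¬(¬U ↓ V) = F ↔ T = F
Thus Statement 1 is false.

Statement 2: This is ((¬R ∧ (Q ⊕ ¬U)) ↔ ¬P) → V.

¬R = ¬F = T
¬U = ¬F = T
Q ⊕ ¬U = T ⊕ T = F
¬R ∧ (Q ⊕ ¬U) = T ∧ F = F
¬P = ¬T = F
(¬R ∧ (Q ⊕ ¬U)) ↔ ¬P = F ↔ F = T
((¬R ∧ (Q ⊕ ¬U)) ↔ ¬P) → V = T → F = F
Thus Statement 2 is false.

True statements: 0 (none).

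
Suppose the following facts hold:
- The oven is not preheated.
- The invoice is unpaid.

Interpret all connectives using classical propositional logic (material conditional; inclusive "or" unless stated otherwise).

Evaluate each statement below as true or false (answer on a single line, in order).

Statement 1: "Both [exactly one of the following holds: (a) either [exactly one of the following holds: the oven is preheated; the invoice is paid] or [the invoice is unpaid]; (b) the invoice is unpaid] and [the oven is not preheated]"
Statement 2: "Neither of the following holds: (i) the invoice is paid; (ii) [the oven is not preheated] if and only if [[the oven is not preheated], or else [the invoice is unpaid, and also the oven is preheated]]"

Let P = "the oven is preheated" (F), Q = "the invoice is paid" (F).

Statement 1: Parsed as (((P xor Q) | ~Q) xor ~Q) & ~P

P xor Q = F xor F = F
~Q = ~F = T
(P xor Q) | ~Q = F | T = T
~Q = ~F = T
((P xor Q) | ~Q) xor ~Q = T xor T = F
~P = ~F = T
(((P xor Q) | ~Q) xor ~Q) & ~P = F & T = F
So Statement 1 is false.

Statement 2: Formalization: Q nor (~P <-> (~P | (~Q & P)))

~P = ~F = T
~P = ~F = T
~Q = ~F = T
~Q & P = T & F = F
~P | (~Q & P) = T | F = T
~P <-> (~P | (~Q & P)) = T <-> T = T
Q nor (~P <-> (~P | (~Q & P))) = F nor T = F
Thus Statement 2 is false.

Statement 1 false, Statement 2 false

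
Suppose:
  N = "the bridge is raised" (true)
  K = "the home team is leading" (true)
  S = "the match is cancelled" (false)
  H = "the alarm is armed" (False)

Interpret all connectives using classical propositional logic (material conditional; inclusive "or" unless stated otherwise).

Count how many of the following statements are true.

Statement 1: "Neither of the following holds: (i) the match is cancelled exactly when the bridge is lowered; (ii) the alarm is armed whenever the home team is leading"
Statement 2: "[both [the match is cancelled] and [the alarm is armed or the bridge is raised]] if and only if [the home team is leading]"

Statement 1: In symbols: (S iff not N) nor (K -> H)

not N = not True = False
S iff not N = False iff False = True
K -> H = True -> False = False
(S iff not N) nor (K -> H) = True nor False = False
Hence Statement 1 is false.

Statement 2: This is (S and (H or N)) iff K.

H or N = False or True = True
S and (H or N) = False and True = False
(S and (H or N)) iff K = False iff True = False
Hence Statement 2 is false.

0 of the 2 statements are true (none).

0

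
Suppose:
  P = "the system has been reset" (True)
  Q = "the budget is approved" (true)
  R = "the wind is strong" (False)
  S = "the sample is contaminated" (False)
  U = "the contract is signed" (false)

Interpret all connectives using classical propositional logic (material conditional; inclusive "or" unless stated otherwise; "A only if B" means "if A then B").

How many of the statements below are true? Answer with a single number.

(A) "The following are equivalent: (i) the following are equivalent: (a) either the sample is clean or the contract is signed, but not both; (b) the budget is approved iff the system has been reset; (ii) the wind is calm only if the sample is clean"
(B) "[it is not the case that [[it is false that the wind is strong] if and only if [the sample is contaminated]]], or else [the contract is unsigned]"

2

(A): In symbols: ((¬S ⊕ U) ↔ (Q ↔ P)) ↔ (¬R → ¬S)

¬S = ¬F = T
¬S ⊕ U = T ⊕ F = T
Q ↔ P = T ↔ T = T
(¬S ⊕ U) ↔ (Q ↔ P) = T ↔ T = T
¬R = ¬F = T
¬S = ¬F = T
¬R → ¬S = T → T = T
((¬S ⊕ U) ↔ (Q ↔ P)) ↔ (¬R → ¬S) = T ↔ T = T
Hence (A) is true.

(B): In symbols: ¬(¬R ↔ S) ∨ ¬U

¬R = ¬F = T
¬R ↔ S = T ↔ F = F
¬(¬R ↔ S) = ¬F = T
¬U = ¬F = T
¬(¬R ↔ S) ∨ ¬U = T ∨ T = T
Thus (B) is true.

True statements: 2.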